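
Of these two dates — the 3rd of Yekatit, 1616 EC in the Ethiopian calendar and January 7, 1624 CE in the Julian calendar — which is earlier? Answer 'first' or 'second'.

second

The two dates have Julian Day Numbers 2314252 and 2314230 respectively.
Since 2314230 < 2314252, the second date comes first.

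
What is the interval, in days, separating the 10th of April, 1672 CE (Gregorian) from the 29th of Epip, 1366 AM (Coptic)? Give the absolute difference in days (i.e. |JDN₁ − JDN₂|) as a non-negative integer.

JDN of the first date = 2331846.
JDN of the second date = 2323924.
|2323924 − 2331846| = 7922.

7922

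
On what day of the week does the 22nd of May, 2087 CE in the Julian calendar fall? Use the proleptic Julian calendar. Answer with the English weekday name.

This is JDN 2483476 (4 June 2087 Gregorian).
2483476 ≡ 2 (mod 7); counting from Monday = 0 gives Wednesday.

Wednesday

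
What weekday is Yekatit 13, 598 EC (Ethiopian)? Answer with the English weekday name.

Equivalently 10 February 606 Gregorian, JDN 1942437.
JDN 1942437 mod 7 = 0, and JDN 0 was a Monday, so this is a Monday.

Monday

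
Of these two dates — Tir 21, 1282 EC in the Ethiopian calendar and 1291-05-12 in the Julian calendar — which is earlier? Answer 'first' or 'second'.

Converting both to JDN: 2192246 vs 2192727; the smaller is the first.

first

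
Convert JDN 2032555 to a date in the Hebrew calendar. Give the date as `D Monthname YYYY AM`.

JDN 2032555 is 4 November 852 in the proleptic Gregorian calendar.
In the Hebrew calendar that day is 13 Cheshvan 4613 AM.

13 Cheshvan 4613 AM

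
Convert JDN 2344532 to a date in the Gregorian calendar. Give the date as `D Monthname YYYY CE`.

JDN 2451545 is 1 Jan 2000; 2344532 is −107013 days from there.

4 January 1707 CE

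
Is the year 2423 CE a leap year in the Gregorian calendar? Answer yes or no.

no

2423 is not divisible by 4, so it is a common year.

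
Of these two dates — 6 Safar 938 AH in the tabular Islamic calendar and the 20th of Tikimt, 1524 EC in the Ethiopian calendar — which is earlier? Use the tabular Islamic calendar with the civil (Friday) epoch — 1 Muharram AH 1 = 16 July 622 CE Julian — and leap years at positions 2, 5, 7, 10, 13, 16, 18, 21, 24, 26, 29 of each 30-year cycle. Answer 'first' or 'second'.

first

The two dates have Julian Day Numbers 2280517 and 2280546 respectively.
Since 2280517 < 2280546, the first date comes first.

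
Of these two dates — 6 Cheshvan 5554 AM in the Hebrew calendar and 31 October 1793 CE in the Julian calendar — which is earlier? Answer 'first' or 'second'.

first

Converting both to JDN: 2376225 vs 2376255; the smaller is the first.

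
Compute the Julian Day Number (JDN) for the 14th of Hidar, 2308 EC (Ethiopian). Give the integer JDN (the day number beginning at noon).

2566926

In the Gregorian calendar the same day is 27 November 2315.
JDN 2400001 is 17 November 1858 CE (Gregorian), MJD 0; the target day is +166925 days from there, so JDN = 2566926.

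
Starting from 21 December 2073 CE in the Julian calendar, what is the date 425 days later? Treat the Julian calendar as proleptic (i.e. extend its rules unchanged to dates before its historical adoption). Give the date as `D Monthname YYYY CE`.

19 February 2075 CE

JDN of 21 December 2073 CE = 2478576.
2478576 + 425 = 2479001.
JDN 2479001 in the Julian calendar is 19 February 2075 CE.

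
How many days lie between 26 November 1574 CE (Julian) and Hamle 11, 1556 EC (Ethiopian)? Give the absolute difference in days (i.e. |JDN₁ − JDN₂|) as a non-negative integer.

3796

JDN of the first date = 2296291.
JDN of the second date = 2292495.
|2292495 − 2296291| = 3796.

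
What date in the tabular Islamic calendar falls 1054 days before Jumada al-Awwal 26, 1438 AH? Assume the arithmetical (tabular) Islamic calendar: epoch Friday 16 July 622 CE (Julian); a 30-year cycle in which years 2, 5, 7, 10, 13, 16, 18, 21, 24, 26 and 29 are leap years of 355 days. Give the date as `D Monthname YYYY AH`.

Counting 1054 days back from JDN 2457808 reaches JDN 2456754, which is 5 Jumada al-Thani 1435 AH.

5 Jumada al-Thani 1435 AH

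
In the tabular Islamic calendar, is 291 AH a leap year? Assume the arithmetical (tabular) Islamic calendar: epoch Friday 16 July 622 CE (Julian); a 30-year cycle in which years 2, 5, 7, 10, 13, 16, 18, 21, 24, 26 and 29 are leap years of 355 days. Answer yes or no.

Year 291 AH is year 21 of its 30-year cycle; leap positions are 2, 5, 7, 10, 13, 16, 18, 21, 24, 26, 29, so it is a leap year (355 days).

yes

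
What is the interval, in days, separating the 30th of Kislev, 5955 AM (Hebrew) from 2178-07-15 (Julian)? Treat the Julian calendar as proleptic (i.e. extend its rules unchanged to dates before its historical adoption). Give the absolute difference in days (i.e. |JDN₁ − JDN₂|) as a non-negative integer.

JDN of the first date = 2522749.
JDN of the second date = 2516768.
|2516768 − 2522749| = 5981.

5981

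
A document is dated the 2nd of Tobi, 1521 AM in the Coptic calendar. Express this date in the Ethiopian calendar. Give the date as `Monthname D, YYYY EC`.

Tir 2, 1797 EC

The source date corresponds to 9 January 1805 in the Gregorian calendar (JDN 2380331).
That day falls on 2 Tir 1797 EC in the Ethiopian calendar.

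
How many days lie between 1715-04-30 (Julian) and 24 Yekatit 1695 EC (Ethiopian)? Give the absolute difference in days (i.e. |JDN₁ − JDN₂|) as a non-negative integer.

First date → JDN 2347581; second date → JDN 2343127.
The interval is |2347581 − 2343127| = 4454 days.

4454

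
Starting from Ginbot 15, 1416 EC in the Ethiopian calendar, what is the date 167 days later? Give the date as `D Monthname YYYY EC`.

27 Tikimt 1417 EC

JDN of Ginbot 15, 1416 EC = 2241304.
2241304 + 167 = 2241471.
JDN 2241471 in the Ethiopian calendar is 27 Tikimt 1417 EC.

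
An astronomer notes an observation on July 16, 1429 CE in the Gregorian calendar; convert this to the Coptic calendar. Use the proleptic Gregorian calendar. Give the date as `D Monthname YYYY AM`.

Both dates share Julian Day Number 2243188; in the Coptic calendar that is 13 Epip 1145 AM.

13 Epip 1145 AM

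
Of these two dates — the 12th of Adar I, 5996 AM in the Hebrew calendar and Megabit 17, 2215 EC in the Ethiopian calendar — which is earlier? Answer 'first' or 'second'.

second

First date → JDN 2537791; second date → JDN 2533080.
JDN 2533080 < JDN 2537791, so the second date is earlier.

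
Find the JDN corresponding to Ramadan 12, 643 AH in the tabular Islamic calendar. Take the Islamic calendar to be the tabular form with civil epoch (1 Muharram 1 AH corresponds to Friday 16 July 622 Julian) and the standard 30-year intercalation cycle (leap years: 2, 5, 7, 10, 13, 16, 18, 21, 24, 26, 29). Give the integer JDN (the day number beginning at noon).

Equivalently 7 February 1246 (proleptic Gregorian).
JDN 2299161 is 15 October 1582 CE (Gregorian); the target day is −122971 days from there, so JDN = 2176190.

2176190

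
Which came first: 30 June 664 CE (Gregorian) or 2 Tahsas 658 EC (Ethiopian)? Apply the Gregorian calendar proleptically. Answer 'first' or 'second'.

first

Converting both to JDN: 1963762 vs 1964281; the smaller is the first.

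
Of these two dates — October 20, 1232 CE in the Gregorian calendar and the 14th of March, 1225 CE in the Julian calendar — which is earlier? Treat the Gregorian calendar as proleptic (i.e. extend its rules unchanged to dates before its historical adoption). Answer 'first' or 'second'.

second

First date → JDN 2171332; second date → JDN 2168562.
JDN 2168562 < JDN 2171332, so the second date is earlier.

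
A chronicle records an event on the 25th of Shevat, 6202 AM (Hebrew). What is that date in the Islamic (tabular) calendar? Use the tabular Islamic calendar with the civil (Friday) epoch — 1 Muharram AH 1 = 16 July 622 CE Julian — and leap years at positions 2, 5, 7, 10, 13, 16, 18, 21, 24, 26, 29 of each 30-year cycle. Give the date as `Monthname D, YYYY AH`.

Both dates share Julian Day Number 2613019; in the tabular Islamic calendar that is 25 Jumada al-Awwal 1876 AH.

Jumada al-Awwal 25, 1876 AH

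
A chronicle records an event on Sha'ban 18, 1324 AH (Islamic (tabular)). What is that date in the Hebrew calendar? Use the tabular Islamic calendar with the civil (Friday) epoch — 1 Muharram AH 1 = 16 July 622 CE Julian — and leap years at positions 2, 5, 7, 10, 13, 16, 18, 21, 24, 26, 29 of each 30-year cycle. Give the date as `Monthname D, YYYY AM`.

Both dates share Julian Day Number 2417491; in the Hebrew calendar that is 18 Tishrei 5667 AM.

Tishrei 18, 5667 AM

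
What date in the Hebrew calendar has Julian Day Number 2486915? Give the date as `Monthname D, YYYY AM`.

JDN 2486915 is 2 November 2096 in the Gregorian calendar.
In the Hebrew calendar that day is Cheshvan 17, 5857 AM.

Cheshvan 17, 5857 AM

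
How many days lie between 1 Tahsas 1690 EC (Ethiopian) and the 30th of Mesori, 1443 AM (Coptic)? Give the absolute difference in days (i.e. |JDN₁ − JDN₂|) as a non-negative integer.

10861

First date → JDN 2341218; second date → JDN 2352079.
The interval is |2341218 − 2352079| = 10861 days.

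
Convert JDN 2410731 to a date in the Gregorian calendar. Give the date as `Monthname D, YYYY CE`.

April 3, 1888 CE

JDN 2451545 is 1 Jan 2000; 2410731 is −40814 days from there.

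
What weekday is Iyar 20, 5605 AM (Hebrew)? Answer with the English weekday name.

Tuesday

Equivalently 27 May 1845 Gregorian, JDN 2395079.
2395079 ≡ 1 (mod 7); counting from Monday = 0 gives Tuesday.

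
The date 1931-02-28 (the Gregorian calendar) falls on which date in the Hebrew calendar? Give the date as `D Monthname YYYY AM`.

Both dates share Julian Day Number 2426401; in the Hebrew calendar that is 11 Adar 5691 AM.

11 Adar 5691 AM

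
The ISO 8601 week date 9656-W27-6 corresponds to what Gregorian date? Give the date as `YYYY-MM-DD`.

9656-07-08

ISO week 1 of 9656 is the week containing the first Thursday of 9656.
Week 27, day 6 (Saturday) lands on 9656-07-08.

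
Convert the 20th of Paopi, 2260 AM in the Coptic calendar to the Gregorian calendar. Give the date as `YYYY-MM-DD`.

Both dates share Julian Day Number 2650179; in the Gregorian calendar that is 4 November 2543 CE.

2543-11-04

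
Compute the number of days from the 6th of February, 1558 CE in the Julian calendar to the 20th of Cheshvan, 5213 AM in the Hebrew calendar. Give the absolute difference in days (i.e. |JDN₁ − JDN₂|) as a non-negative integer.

38447

JDN of the first date = 2290154.
JDN of the second date = 2251707.
|2251707 − 2290154| = 38447.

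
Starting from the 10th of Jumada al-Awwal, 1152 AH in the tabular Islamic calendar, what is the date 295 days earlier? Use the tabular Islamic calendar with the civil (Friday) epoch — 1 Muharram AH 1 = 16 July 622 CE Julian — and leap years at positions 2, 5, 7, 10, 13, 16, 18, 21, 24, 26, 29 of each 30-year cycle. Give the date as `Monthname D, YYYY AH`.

Rajab 10, 1151 AH

JDN of the 10th of Jumada al-Awwal, 1152 AH = 2356443.
2356443 − 295 = 2356148.
JDN 2356148 in the tabular Islamic calendar is Rajab 10, 1151 AH.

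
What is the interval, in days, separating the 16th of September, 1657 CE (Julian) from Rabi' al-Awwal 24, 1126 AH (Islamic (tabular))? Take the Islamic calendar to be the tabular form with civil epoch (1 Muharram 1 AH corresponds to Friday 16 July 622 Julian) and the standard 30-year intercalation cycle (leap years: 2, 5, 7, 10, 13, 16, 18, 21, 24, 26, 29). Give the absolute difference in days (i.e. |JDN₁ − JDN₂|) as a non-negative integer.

JDN of the first date = 2326536.
JDN of the second date = 2347184.
|2347184 − 2326536| = 20648.

20648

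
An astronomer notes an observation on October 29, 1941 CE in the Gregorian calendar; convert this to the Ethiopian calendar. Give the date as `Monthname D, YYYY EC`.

Julian Day Number of the source date = 2430297.
Converting JDN 2430297 to the Ethiopian calendar gives 19 Tikimt 1934 EC.

Tikimt 19, 1934 EC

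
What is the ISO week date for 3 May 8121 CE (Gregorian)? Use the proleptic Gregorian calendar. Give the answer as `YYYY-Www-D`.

The weekday is Saturday (ISO weekday 6).
That Saturday belongs to ISO week 18 of ISO year 8121.

8121-W18-6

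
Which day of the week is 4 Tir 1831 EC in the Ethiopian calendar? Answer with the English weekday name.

Friday

Equivalently 11 January 1839 Gregorian, JDN 2392751.
JDN 2392751 mod 7 = 4, and JDN 0 was a Monday, so this is a Friday.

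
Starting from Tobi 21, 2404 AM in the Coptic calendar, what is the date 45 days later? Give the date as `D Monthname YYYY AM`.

6 Paremhat 2404 AM

JDN of Tobi 21, 2404 AM = 2702866.
2702866 + 45 = 2702911.
JDN 2702911 in the Coptic calendar is 6 Paremhat 2404 AM.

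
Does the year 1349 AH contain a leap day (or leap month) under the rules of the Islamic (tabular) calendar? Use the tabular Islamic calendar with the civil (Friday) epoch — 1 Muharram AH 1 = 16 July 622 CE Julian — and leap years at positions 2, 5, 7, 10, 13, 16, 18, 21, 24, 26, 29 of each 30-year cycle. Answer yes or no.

yes

Year 1349 AH is year 29 of its 30-year cycle; leap positions are 2, 5, 7, 10, 13, 16, 18, 21, 24, 26, 29, so it is a leap year (355 days).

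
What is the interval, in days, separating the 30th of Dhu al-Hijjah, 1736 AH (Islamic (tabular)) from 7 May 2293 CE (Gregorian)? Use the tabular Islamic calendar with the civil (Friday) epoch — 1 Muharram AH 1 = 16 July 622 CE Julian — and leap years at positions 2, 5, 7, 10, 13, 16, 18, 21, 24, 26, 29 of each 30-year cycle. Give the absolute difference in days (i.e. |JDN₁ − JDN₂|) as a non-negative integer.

4932

JDN of the first date = 2563620.
JDN of the second date = 2558688.
|2558688 − 2563620| = 4932.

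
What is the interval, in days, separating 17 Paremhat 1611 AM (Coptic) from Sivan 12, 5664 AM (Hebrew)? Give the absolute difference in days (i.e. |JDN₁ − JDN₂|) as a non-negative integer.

3349

First date → JDN 2413278; second date → JDN 2416627.
The interval is |2413278 − 2416627| = 3349 days.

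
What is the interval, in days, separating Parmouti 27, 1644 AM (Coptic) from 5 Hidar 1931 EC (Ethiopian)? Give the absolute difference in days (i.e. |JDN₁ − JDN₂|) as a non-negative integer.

First date → JDN 2425372; second date → JDN 2429217.
The interval is |2425372 − 2429217| = 3845 days.

3845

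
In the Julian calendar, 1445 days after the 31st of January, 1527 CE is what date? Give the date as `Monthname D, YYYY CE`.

Counting 1445 days forward from JDN 2278825 reaches JDN 2280270, which is January 15, 1531 CE.

January 15, 1531 CE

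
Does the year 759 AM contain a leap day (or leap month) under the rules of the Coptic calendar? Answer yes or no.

759 mod 4 = 3; in the Coptic calendar a year is leap when year mod 4 = 3, so it is a leap year.

yes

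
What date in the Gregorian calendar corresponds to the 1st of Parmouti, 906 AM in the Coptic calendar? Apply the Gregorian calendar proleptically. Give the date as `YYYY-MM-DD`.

Julian Day Number of the source date = 2155791.
Converting JDN 2155791 to the Gregorian calendar gives 3 April 1190 CE.

1190-04-03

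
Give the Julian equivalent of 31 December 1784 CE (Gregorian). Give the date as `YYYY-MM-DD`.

At this point the Julian calendar is 11 days behind the Gregorian.
31 December 1784 Gregorian − 11 days → 20 December 1784 Julian.

1784-12-20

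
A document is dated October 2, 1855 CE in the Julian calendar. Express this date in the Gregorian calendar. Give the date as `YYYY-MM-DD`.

1855-10-14

For dates in this range the Gregorian date is 12 days ahead of the Julian.
2 October 1855 Julian + 12 days → 14 October 1855 Gregorian.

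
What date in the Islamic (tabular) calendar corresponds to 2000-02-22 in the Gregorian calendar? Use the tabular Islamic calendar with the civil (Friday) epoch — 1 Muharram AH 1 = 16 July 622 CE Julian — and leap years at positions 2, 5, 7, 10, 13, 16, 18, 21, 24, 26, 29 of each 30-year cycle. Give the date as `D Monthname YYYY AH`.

Both dates share Julian Day Number 2451597; in the tabular Islamic calendar that is 17 Dhu al-Qa'dah 1420 AH.

17 Dhu al-Qa'dah 1420 AH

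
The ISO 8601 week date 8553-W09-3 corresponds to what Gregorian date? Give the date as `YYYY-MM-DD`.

8553-02-28

ISO week 1 of 8553 is the week containing the first Thursday of 8553.
Week 9, day 3 (Wednesday) lands on 8553-02-28.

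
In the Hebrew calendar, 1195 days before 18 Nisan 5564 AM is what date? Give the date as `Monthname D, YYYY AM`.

Tevet 5, 5561 AM

Counting 1195 days back from JDN 2380046 reaches JDN 2378851, which is Tevet 5, 5561 AM.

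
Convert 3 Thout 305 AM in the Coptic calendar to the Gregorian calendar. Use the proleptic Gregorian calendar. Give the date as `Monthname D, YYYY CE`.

Both dates share Julian Day Number 1936068; in the Gregorian calendar that is 2 September 588 CE.

September 2, 588 CE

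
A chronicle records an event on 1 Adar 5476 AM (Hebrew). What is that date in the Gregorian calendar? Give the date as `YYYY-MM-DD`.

1716-02-24

Both dates share Julian Day Number 2347870; in the Gregorian calendar that is 24 February 1716 CE.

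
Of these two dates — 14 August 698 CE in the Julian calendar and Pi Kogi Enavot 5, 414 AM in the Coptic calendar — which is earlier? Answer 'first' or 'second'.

First date → JDN 1976228; second date → JDN 1976242.
JDN 1976228 < JDN 1976242, so the first date is earlier.

first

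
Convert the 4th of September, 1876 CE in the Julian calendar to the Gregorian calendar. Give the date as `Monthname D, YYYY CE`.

September 16, 1876 CE

For dates in this range the Gregorian date is 12 days ahead of the Julian.
4 September 1876 Julian + 12 days → 16 September 1876 Gregorian.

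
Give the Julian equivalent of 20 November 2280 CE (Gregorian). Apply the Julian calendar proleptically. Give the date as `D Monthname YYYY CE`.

5 November 2280 CE

For dates in this range the Gregorian date is 15 days ahead of the Julian.
20 November 2280 Gregorian − 15 days → 5 November 2280 Julian.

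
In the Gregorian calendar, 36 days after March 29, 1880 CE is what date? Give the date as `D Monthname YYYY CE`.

Counting 36 days forward from JDN 2407804 reaches JDN 2407840, which is 4 May 1880 CE.

4 May 1880 CE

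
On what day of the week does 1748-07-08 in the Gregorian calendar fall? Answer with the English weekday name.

JDN 2359693 mod 7 = 0, and JDN 0 was a Monday, so this is a Monday.

Monday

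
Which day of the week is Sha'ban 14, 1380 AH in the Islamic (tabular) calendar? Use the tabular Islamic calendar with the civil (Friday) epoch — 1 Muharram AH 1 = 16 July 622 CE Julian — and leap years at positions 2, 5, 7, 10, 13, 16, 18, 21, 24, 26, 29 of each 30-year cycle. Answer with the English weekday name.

Equivalently 1 February 1961 Gregorian, JDN 2437332.
2437332 ≡ 2 (mod 7); counting from Monday = 0 gives Wednesday.

Wednesday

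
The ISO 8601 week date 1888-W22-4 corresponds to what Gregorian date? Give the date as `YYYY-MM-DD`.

1888-05-31

ISO week 1 of 1888 is the week containing the first Thursday of 1888.
Week 22, day 4 (Thursday) lands on 1888-05-31.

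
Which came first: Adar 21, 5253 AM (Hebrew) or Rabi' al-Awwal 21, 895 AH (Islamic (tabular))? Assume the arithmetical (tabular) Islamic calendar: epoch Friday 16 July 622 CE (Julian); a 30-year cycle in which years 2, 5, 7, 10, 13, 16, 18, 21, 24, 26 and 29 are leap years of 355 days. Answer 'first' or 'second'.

Converting both to JDN: 2266445 vs 2265323; the smaller is the second.

second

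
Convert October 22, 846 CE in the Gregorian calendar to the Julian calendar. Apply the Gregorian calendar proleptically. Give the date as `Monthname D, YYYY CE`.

The Julian–Gregorian offset here is 4 days (Julian trailing).
22 October 846 Gregorian − 4 days → 18 October 846 Julian.

October 18, 846 CE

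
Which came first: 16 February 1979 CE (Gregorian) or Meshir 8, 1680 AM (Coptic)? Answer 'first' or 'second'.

second

The two dates have Julian Day Numbers 2443921 and 2438442 respectively.
Since 2438442 < 2443921, the second date comes first.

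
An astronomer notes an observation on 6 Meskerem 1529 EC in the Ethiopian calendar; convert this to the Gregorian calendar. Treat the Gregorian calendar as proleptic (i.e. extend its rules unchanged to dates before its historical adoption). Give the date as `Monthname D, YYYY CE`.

September 13, 1536 CE

Julian Day Number of the source date = 2282328.
Converting JDN 2282328 to the Gregorian calendar gives 13 September 1536 CE.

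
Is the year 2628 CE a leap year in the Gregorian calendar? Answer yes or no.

yes

2628 is divisible by 4 and not by 100, so it is a leap year.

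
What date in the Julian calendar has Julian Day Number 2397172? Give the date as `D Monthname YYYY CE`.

The Gregorian equivalent of JDN 2397172 is 18 February 1851.
In the Julian calendar that day is 6 February 1851 CE.

6 February 1851 CE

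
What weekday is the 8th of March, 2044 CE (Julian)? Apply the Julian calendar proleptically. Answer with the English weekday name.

Monday

This is JDN 2467696 (21 March 2044 Gregorian).
2467696 ≡ 0 (mod 7); counting from Monday = 0 gives Monday.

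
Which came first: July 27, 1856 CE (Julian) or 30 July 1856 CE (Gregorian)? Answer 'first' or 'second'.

second

The two dates have Julian Day Numbers 2399170 and 2399161 respectively.
Since 2399161 < 2399170, the second date comes first.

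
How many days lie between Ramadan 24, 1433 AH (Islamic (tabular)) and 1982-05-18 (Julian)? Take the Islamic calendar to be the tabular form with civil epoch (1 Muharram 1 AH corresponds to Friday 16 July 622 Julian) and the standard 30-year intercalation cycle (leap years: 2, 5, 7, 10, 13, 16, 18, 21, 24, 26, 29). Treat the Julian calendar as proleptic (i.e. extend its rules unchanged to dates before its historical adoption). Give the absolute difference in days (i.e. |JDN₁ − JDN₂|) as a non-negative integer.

First date → JDN 2456152; second date → JDN 2445121.
The interval is |2456152 − 2445121| = 11031 days.

11031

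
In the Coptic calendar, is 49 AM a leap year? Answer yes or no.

no

49 mod 4 = 1; in the Coptic calendar a year is leap when year mod 4 = 3, so it is a common year.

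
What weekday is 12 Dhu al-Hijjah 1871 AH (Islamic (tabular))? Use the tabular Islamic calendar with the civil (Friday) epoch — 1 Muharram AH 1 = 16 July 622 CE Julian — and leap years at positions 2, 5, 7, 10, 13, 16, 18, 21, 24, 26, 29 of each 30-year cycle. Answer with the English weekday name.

In the Gregorian calendar this is 13 October 2437 (JDN 2611442).
JDN 2611442 mod 7 = 1, and JDN 0 was a Monday, so this is a Tuesday.

Tuesday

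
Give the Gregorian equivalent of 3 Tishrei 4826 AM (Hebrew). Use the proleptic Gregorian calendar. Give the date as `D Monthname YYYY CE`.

11 September 1065 CE

Both dates share Julian Day Number 2110297; in the Gregorian calendar that is 11 September 1065 CE.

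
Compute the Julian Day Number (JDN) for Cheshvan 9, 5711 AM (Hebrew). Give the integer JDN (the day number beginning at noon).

In the Gregorian calendar the same day is 20 October 1950.
JDN 2451545 is 1 January 2000 CE (Gregorian); the target day is −17970 days from there, so JDN = 2433575.

2433575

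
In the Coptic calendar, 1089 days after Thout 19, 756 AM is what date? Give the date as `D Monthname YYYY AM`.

The starting date is JDN 2100812; 2100812 + 1089 = 2101901.
JDN 2101901 corresponds to 13 Thout 759 AM.

13 Thout 759 AM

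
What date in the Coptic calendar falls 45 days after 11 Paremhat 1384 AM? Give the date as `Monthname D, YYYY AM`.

Parmouti 26, 1384 AM

Counting 45 days forward from JDN 2330361 reaches JDN 2330406, which is Parmouti 26, 1384 AM.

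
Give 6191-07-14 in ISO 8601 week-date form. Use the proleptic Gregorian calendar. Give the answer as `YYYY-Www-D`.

The weekday is Thursday (ISO weekday 4).
That Thursday belongs to ISO week 28 of ISO year 6191.

6191-W28-4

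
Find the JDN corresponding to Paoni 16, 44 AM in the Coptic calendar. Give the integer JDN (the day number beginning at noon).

1841021

Equivalently 11 June 328 (proleptic Gregorian).
JDN 2299161 is 15 October 1582 CE (Gregorian); the target day is −458140 days from there, so JDN = 1841021.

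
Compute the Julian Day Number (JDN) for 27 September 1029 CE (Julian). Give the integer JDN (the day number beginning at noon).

In the proleptic Gregorian calendar the same day is 3 October 1029.
JDN 2400001 is 17 November 1858 CE (Gregorian), MJD 0; the target day is −302831 days from there, so JDN = 2097170.

2097170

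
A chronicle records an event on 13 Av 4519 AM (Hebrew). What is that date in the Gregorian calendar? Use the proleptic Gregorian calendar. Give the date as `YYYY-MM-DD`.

Both dates share Julian Day Number 1998475; in the Gregorian calendar that is 16 July 759 CE.

0759-07-16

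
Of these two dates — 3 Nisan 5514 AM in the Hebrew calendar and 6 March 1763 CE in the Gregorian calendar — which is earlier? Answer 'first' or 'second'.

first

Converting both to JDN: 2361780 vs 2365047; the smaller is the first.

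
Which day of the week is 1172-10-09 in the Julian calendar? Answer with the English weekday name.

Monday

In the proleptic Gregorian calendar this is 16 October 1172 (JDN 2149413).
2149413 ≡ 0 (mod 7); counting from Monday = 0 gives Monday.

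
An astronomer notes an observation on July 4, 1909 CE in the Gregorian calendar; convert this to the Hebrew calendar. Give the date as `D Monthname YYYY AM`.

15 Tammuz 5669 AM

Julian Day Number of the source date = 2418492.
Converting JDN 2418492 to the Hebrew calendar gives 15 Tammuz 5669 AM.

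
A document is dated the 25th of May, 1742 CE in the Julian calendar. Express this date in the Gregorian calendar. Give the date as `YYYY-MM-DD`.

1742-06-05

At this point the Julian calendar is 11 days behind the Gregorian.
25 May 1742 Julian + 11 days → 5 June 1742 Gregorian.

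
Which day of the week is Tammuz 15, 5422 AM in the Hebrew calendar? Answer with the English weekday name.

Equivalently 2 July 1662 Gregorian, JDN 2328276.
JDN 2328276 mod 7 = 6, and JDN 0 was a Monday, so this is a Sunday.

Sunday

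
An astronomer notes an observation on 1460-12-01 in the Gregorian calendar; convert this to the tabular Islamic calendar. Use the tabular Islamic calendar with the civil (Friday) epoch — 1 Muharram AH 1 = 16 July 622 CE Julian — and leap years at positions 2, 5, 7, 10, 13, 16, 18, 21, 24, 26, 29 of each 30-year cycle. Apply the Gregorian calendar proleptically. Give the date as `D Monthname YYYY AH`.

Both dates share Julian Day Number 2254649; in the tabular Islamic calendar that is 7 Safar 865 AH.

7 Safar 865 AH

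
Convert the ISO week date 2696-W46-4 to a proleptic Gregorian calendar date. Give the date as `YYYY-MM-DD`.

2696-11-12

ISO week 1 of 2696 is the week containing the first Thursday of 2696.
Week 46, day 4 (Thursday) lands on 2696-11-12.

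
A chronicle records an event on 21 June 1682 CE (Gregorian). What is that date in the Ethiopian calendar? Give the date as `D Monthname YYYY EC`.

Julian Day Number of the source date = 2335570.
Converting JDN 2335570 to the Ethiopian calendar gives 17 Sene 1674 EC.

17 Sene 1674 EC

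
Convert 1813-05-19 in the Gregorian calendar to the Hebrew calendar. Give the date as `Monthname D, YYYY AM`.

Iyar 19, 5573 AM

Julian Day Number of the source date = 2383383.
Converting JDN 2383383 to the Hebrew calendar gives 19 Iyar 5573 AM.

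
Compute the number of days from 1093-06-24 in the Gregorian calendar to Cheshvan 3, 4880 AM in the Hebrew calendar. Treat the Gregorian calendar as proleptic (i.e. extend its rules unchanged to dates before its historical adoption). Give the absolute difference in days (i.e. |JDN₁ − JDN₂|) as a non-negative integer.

9610

JDN of the first date = 2120445.
JDN of the second date = 2130055.
|2130055 − 2120445| = 9610.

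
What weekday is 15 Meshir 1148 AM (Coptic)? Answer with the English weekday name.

In the proleptic Gregorian calendar this is 19 February 1432 (JDN 2244136).
Since JDN mod 7 = 6 (0 = Monday), the day is Sunday.

Sunday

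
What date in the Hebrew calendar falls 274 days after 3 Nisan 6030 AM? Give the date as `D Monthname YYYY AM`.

12 Tevet 6031 AM

Counting 274 days forward from JDN 2550245 reaches JDN 2550519, which is 12 Tevet 6031 AM.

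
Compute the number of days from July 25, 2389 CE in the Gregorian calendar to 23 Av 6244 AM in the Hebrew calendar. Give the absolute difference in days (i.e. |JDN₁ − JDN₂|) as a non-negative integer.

34720

JDN of the first date = 2593830.
JDN of the second date = 2628550.
|2628550 − 2593830| = 34720.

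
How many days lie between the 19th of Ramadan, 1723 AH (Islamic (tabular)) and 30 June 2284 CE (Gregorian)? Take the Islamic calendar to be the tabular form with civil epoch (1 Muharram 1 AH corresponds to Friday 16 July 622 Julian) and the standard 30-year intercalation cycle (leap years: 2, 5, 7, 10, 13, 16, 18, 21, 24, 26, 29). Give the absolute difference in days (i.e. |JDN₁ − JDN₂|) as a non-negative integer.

3458

First date → JDN 2558913; second date → JDN 2555455.
The interval is |2558913 − 2555455| = 3458 days.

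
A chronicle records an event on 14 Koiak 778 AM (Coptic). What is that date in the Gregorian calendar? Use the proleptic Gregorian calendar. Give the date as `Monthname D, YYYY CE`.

Julian Day Number of the source date = 2108932.
Converting JDN 2108932 to the Gregorian calendar gives 16 December 1061 CE.

December 16, 1061 CE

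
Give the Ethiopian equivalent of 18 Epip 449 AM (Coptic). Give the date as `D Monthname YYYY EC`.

The source date corresponds to 16 July 733 in the proleptic Gregorian calendar (JDN 1988979).
That day falls on 18 Hamle 725 EC in the Ethiopian calendar.

18 Hamle 725 EC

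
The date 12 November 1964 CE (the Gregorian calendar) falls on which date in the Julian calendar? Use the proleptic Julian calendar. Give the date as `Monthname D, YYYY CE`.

At this point the Julian calendar is 13 days behind the Gregorian.
12 November 1964 Gregorian − 13 days → 30 October 1964 Julian.

October 30, 1964 CE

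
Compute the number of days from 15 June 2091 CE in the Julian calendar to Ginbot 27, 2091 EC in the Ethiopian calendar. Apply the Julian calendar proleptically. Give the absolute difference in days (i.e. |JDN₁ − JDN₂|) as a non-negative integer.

First date → JDN 2484961; second date → JDN 2487859.
The interval is |2484961 − 2487859| = 2898 days.

2898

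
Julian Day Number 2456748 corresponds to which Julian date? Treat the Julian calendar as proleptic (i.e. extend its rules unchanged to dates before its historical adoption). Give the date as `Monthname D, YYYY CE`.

The Gregorian equivalent of JDN 2456748 is 31 March 2014.
In the Julian calendar that day is March 18, 2014 CE.

March 18, 2014 CE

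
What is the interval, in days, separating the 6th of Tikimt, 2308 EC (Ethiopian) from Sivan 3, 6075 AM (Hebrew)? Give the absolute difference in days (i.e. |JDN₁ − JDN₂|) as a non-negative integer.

First date → JDN 2566888; second date → JDN 2566752.
The interval is |2566888 − 2566752| = 136 days.

136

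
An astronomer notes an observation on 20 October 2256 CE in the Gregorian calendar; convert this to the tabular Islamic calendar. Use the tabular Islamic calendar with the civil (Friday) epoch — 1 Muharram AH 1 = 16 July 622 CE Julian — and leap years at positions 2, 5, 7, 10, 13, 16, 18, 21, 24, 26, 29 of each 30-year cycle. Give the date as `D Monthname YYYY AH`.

30 Jumada al-Awwal 1685 AH

Both dates share Julian Day Number 2545340; in the tabular Islamic calendar that is 30 Jumada al-Awwal 1685 AH.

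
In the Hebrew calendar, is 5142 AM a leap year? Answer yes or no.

no

Hebrew year 5142 is year 12 of its 19-year Metonic cycle; leap years are at positions 3, 6, 8, 11, 14, 17, 19, so it is a common year (12 months).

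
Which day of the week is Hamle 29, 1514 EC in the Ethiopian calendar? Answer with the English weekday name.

Wednesday

Equivalently 2 August 1522 Gregorian, JDN 2277172.
2277172 ≡ 2 (mod 7); counting from Monday = 0 gives Wednesday.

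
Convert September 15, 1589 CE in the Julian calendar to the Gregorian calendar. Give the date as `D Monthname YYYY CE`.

The Julian–Gregorian offset here is 10 days (Julian trailing).
15 September 1589 Julian + 10 days → 25 September 1589 Gregorian.

25 September 1589 CE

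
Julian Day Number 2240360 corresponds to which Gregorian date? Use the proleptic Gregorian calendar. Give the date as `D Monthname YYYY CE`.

18 October 1421 CE

Counting from JDN 2299161 = 15 Oct 1582 gives an offset of -58801 days.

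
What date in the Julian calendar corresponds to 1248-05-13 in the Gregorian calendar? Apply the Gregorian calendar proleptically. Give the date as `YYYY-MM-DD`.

1248-05-06

The Julian–Gregorian offset here is 7 days (Julian trailing).
13 May 1248 Gregorian − 7 days → 6 May 1248 Julian.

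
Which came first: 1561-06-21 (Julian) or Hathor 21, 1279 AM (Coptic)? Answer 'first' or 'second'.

first

The two dates have Julian Day Numbers 2291385 and 2291899 respectively.
Since 2291385 < 2291899, the first date comes first.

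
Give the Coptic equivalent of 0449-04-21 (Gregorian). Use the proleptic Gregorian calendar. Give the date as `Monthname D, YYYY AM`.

Parmouti 25, 165 AM

Both dates share Julian Day Number 1885165; in the Coptic calendar that is 25 Parmouti 165 AM.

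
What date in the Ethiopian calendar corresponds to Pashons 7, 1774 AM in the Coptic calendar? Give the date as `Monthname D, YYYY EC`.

Ginbot 7, 2050 EC

Both dates share Julian Day Number 2472864; in the Ethiopian calendar that is 7 Ginbot 2050 EC.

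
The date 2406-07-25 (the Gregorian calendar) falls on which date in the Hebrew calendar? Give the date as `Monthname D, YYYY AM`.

Av 9, 6166 AM

Julian Day Number of the source date = 2600039.
Converting JDN 2600039 to the Hebrew calendar gives 9 Av 6166 AM.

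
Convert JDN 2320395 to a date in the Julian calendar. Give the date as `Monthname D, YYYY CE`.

November 23, 1640 CE

The Gregorian equivalent of JDN 2320395 is 3 December 1640.
In the Julian calendar that day is November 23, 1640 CE.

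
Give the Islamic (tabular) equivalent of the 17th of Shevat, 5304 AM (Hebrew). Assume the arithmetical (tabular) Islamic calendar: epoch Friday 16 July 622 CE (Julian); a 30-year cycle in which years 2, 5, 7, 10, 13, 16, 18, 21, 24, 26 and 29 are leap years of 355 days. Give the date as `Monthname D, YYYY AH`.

The source date corresponds to 22 January 1544 in the proleptic Gregorian calendar (JDN 2285015).
That day falls on 16 Shawwal 950 AH in the tabular Islamic calendar.

Shawwal 16, 950 AH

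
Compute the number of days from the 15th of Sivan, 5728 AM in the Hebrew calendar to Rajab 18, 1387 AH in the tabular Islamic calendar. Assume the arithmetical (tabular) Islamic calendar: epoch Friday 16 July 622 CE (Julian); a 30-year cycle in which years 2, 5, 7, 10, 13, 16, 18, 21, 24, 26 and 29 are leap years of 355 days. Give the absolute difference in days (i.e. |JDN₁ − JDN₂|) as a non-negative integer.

233

First date → JDN 2440019; second date → JDN 2439786.
The interval is |2440019 − 2439786| = 233 days.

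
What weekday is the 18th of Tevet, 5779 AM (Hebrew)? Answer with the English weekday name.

Wednesday

In the Gregorian calendar this is 26 December 2018 (JDN 2458479).
2458479 ≡ 2 (mod 7); counting from Monday = 0 gives Wednesday.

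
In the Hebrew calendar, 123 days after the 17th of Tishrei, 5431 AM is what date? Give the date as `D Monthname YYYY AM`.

JDN of the 17th of Tishrei, 5431 AM = 2331289.
2331289 + 123 = 2331412.
JDN 2331412 in the Hebrew calendar is 21 Shevat 5431 AM.

21 Shevat 5431 AM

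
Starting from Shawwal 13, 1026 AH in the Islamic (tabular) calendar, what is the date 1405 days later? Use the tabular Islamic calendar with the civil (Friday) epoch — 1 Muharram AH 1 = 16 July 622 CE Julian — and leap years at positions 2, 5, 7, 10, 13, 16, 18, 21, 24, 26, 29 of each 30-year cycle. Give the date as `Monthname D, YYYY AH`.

Shawwal 1, 1030 AH

Counting 1405 days forward from JDN 2311944 reaches JDN 2313349, which is Shawwal 1, 1030 AH.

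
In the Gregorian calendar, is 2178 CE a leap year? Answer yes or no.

no

2178 is not divisible by 4, so it is a common year.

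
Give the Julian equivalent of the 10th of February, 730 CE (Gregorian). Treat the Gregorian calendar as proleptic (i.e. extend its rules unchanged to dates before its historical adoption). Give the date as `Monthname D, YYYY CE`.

February 6, 730 CE

For dates in this range the Gregorian date is 4 days ahead of the Julian.
10 February 730 Gregorian − 4 days → 6 February 730 Julian.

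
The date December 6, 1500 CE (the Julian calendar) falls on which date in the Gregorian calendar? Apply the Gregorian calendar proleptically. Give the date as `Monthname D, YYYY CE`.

At this point the Julian calendar is 10 days behind the Gregorian.
6 December 1500 Julian + 10 days → 16 December 1500 Gregorian.

December 16, 1500 CE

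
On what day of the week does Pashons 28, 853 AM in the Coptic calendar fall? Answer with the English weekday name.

Equivalently 30 May 1137 Gregorian, JDN 2136490.
JDN 2136490 mod 7 = 6, and JDN 0 was a Monday, so this is a Sunday.

Sunday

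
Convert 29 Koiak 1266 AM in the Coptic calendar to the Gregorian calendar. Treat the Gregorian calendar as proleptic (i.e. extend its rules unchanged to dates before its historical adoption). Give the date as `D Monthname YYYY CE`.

Both dates share Julian Day Number 2287189; in the Gregorian calendar that is 4 January 1550 CE.

4 January 1550 CE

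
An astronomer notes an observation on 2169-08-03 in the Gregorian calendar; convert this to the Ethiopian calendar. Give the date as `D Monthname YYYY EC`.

Julian Day Number of the source date = 2513486.
Converting JDN 2513486 to the Ethiopian calendar gives 26 Hamle 2161 EC.

26 Hamle 2161 EC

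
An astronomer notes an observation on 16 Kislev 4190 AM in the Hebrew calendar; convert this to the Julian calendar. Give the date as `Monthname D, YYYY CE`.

November 29, 429 CE

Julian Day Number of the source date = 1878083.
Converting JDN 1878083 to the Julian calendar gives 29 November 429 CE.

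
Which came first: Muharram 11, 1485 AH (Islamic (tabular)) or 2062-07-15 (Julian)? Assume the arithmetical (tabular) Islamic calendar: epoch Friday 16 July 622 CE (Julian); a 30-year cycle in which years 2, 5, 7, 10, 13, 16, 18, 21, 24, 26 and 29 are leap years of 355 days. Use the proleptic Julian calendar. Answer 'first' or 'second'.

first

The two dates have Julian Day Numbers 2474330 and 2474399 respectively.
Since 2474330 < 2474399, the first date comes first.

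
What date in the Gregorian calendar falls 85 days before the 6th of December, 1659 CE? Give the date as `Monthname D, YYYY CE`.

Counting 85 days back from JDN 2327337 reaches JDN 2327252, which is September 12, 1659 CE.

September 12, 1659 CE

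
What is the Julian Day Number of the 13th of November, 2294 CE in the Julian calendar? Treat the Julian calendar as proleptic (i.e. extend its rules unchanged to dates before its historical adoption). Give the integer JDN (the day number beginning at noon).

In the Gregorian calendar the same day is 28 November 2294.
JDN 2299161 is 15 October 1582 CE (Gregorian); the target day is +260097 days from there, so JDN = 2559258.

2559258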